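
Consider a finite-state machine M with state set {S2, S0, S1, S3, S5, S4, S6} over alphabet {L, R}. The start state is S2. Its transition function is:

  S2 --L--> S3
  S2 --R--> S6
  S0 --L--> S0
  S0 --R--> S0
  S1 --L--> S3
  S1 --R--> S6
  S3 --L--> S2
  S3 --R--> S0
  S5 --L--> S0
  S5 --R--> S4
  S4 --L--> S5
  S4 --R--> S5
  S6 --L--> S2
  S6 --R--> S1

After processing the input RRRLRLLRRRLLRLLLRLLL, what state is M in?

start at S2
read 'R': S2 → S6
read 'R': S6 → S1
read 'R': S1 → S6
read 'L': S6 → S2
read 'R': S2 → S6
read 'L': S6 → S2
read 'L': S2 → S3
read 'R': S3 → S0
read 'R': S0 → S0
read 'R': S0 → S0
read 'L': S0 → S0
read 'L': S0 → S0
read 'R': S0 → S0
read 'L': S0 → S0
read 'L': S0 → S0
read 'L': S0 → S0
read 'R': S0 → S0
read 'L': S0 → S0
read 'L': S0 → S0
read 'L': S0 → S0

S0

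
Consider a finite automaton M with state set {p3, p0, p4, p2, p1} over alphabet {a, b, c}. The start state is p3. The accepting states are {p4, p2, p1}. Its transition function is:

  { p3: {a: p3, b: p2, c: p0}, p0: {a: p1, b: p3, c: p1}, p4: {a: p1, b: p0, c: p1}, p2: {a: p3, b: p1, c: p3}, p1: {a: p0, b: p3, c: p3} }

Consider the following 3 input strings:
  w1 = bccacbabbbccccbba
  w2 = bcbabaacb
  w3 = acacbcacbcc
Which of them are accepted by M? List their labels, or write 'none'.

w1: p3 → p2 → p3 → p0 → p1 → p3 → p2 → p3 → p2 → p1 → p3 → p0 → p1 → p3 → p0 → p3 → p2 → p3  → end p3, rejected
w2: p3 → p2 → p3 → p2 → p3 → p2 → p3 → p3 → p0 → p3  → end p3, rejected
w3: p3 → p3 → p0 → p1 → p3 → p2 → p3 → p3 → p0 → p3 → p0 → p1  → end p1, accepted

w3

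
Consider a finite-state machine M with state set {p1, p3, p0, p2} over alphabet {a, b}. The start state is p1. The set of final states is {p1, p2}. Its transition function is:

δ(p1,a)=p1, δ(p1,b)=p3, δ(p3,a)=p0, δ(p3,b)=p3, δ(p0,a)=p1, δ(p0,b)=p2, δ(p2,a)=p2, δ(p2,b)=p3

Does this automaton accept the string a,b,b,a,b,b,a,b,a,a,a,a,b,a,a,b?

No

start at p1
read 'a': p1 → p1
read 'b': p1 → p3
read 'b': p3 → p3
read 'a': p3 → p0
read 'b': p0 → p2
read 'b': p2 → p3
read 'a': p3 → p0
read 'b': p0 → p2
read 'a': p2 → p2
read 'a': p2 → p2
read 'a': p2 → p2
read 'a': p2 → p2
read 'b': p2 → p3
read 'a': p3 → p0
read 'a': p0 → p1
read 'b': p1 → p3
End state p3 is not accepting.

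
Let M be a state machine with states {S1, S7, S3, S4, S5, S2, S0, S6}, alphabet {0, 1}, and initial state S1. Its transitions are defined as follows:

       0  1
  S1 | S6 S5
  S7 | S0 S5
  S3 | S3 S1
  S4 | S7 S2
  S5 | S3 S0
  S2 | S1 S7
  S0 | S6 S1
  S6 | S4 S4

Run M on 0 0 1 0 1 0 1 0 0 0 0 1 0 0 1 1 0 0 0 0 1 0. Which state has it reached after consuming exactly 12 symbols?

start at S1
read '0': S1 → S6
read '0': S6 → S4
read '1': S4 → S2
read '0': S2 → S1
read '1': S1 → S5
read '0': S5 → S3
read '1': S3 → S1
read '0': S1 → S6
read '0': S6 → S4
read '0': S4 → S7
read '0': S7 → S0
read '1': S0 → S1
After 12 symbols: S1.

S1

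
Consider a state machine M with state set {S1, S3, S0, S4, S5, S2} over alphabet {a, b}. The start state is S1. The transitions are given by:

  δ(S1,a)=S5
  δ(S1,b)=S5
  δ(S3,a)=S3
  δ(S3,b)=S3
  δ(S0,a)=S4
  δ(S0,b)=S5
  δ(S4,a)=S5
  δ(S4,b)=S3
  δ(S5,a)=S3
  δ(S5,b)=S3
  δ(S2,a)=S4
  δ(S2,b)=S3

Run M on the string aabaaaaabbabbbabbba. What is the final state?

S3

start at S1
read 'a': S1 → S5
read 'a': S5 → S3
read 'b': S3 → S3
read 'a': S3 → S3
read 'a': S3 → S3
read 'a': S3 → S3
read 'a': S3 → S3
read 'a': S3 → S3
read 'b': S3 → S3
read 'b': S3 → S3
read 'a': S3 → S3
read 'b': S3 → S3
read 'b': S3 → S3
read 'b': S3 → S3
read 'a': S3 → S3
read 'b': S3 → S3
read 'b': S3 → S3
read 'b': S3 → S3
read 'a': S3 → S3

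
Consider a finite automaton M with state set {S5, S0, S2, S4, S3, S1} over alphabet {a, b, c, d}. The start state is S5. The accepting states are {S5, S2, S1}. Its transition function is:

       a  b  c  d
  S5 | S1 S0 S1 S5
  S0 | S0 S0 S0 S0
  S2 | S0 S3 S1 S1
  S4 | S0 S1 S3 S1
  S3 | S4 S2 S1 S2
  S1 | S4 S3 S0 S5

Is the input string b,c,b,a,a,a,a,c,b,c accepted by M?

start at S5
read 'b': S5 → S0
read 'c': S0 → S0
read 'b': S0 → S0
read 'a': S0 → S0
read 'a': S0 → S0
read 'a': S0 → S0
read 'a': S0 → S0
read 'c': S0 → S0
read 'b': S0 → S0
read 'c': S0 → S0
End state S0 is not accepting.

No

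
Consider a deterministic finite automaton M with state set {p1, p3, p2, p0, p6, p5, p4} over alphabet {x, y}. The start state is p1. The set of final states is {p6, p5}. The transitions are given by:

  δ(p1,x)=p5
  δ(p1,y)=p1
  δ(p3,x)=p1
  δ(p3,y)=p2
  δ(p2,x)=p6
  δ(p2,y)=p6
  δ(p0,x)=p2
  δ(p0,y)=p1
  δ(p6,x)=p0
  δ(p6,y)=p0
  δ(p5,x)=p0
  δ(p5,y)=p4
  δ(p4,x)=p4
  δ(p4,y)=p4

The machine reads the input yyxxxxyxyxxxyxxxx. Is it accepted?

No

p1 → p1 → p1 → p5 → p0 → p2 → p6 → p0 → p2 → p6 → p0 → p2 → p6 → p0 → p2 → p6 → p0 → p2
End state p2 is not accepting.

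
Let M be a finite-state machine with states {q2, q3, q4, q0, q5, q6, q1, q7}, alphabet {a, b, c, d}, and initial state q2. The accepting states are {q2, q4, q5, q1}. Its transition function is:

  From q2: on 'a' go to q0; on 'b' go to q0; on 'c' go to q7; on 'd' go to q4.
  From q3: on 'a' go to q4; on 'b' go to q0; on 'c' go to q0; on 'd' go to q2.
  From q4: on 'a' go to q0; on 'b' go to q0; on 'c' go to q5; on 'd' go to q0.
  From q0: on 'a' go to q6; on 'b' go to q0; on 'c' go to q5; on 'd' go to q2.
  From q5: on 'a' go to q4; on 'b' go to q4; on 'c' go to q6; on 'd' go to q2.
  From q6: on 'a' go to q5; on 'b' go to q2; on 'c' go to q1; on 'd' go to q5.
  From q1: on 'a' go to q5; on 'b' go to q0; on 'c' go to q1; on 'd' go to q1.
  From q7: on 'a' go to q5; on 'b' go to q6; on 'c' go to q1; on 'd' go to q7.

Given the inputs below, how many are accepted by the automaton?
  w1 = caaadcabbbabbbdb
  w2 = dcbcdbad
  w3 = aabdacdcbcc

2

w1: q2 → q7 → q5 → q4 → q0 → q2 → q7 → q5 → q4 → q0 → q0 → q6 → q2 → q0 → q0 → q2 → q0  → end q0, rejected
w2: q2 → q4 → q5 → q4 → q5 → q2 → q0 → q6 → q5  → end q5, accepted
w3: q2 → q0 → q6 → q2 → q4 → q0 → q5 → q2 → q7 → q6 → q1 → q1  → end q1, accepted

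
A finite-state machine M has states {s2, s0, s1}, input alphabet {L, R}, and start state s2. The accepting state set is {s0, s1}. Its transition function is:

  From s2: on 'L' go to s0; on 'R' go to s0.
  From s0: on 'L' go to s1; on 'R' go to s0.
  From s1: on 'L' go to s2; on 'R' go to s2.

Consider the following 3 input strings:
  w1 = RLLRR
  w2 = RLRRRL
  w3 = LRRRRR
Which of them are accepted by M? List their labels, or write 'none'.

w1, w2, w3

w1: Trace: s2 -R-> s0 -L-> s1 -L-> s2 -R-> s0 -R-> s0  → end s0, accepted
w2: Trace: s2 -R-> s0 -L-> s1 -R-> s2 -R-> s0 -R-> s0 -L-> s1  → end s1, accepted
w3: Trace: s2 -L-> s0 -R-> s0 -R-> s0 -R-> s0 -R-> s0 -R-> s0  → end s0, accepted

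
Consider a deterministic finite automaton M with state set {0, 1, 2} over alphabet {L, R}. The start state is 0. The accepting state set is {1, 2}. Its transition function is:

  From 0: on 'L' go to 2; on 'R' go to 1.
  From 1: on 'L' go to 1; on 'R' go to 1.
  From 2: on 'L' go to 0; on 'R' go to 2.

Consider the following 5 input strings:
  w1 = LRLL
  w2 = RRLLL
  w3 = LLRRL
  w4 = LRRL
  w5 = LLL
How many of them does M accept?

w1: Trace: 0 -L-> 2 -R-> 2 -L-> 0 -L-> 2  → end 2, accepted
w2: Trace: 0 -R-> 1 -R-> 1 -L-> 1 -L-> 1 -L-> 1  → end 1, accepted
w3: Trace: 0 -L-> 2 -L-> 0 -R-> 1 -R-> 1 -L-> 1  → end 1, accepted
w4: Trace: 0 -L-> 2 -R-> 2 -R-> 2 -L-> 0  → end 0, rejected
w5: Trace: 0 -L-> 2 -L-> 0 -L-> 2  → end 2, accepted

4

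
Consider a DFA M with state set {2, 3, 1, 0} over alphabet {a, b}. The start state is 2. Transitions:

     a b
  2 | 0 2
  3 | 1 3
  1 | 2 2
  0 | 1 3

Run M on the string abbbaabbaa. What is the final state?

2 → 0 → 3 → 3 → 3 → 1 → 2 → 2 → 2 → 0 → 1

1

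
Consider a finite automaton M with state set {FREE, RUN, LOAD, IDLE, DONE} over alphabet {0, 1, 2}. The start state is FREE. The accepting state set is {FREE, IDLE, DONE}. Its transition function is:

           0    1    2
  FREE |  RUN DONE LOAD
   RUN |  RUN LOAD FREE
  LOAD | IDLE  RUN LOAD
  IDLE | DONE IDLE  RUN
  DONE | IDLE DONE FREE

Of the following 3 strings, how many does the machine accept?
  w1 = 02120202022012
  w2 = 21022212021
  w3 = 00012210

1

w1: FREE → RUN → FREE → DONE → FREE → RUN → FREE → RUN → FREE → RUN → FREE → LOAD → IDLE → IDLE → RUN  → end RUN, rejected
w2: FREE → LOAD → RUN → RUN → FREE → LOAD → LOAD → RUN → FREE → RUN → FREE → DONE  → end DONE, accepted
w3: FREE → RUN → RUN → RUN → LOAD → LOAD → LOAD → RUN → RUN  → end RUN, rejected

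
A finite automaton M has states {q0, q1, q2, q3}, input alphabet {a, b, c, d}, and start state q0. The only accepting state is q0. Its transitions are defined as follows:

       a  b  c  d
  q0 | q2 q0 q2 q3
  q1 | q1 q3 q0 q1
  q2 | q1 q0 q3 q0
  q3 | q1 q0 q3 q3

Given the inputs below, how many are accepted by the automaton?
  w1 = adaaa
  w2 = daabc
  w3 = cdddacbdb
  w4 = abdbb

w1: Trace: q0 -a-> q2 -d-> q0 -a-> q2 -a-> q1 -a-> q1  → end q1, rejected
w2: Trace: q0 -d-> q3 -a-> q1 -a-> q1 -b-> q3 -c-> q3  → end q3, rejected
w3: Trace: q0 -c-> q2 -d-> q0 -d-> q3 -d-> q3 -a-> q1 -c-> q0 -b-> q0 -d-> q3 -b-> q0  → end q0, accepted
w4: Trace: q0 -a-> q2 -b-> q0 -d-> q3 -b-> q0 -b-> q0  → end q0, accepted

2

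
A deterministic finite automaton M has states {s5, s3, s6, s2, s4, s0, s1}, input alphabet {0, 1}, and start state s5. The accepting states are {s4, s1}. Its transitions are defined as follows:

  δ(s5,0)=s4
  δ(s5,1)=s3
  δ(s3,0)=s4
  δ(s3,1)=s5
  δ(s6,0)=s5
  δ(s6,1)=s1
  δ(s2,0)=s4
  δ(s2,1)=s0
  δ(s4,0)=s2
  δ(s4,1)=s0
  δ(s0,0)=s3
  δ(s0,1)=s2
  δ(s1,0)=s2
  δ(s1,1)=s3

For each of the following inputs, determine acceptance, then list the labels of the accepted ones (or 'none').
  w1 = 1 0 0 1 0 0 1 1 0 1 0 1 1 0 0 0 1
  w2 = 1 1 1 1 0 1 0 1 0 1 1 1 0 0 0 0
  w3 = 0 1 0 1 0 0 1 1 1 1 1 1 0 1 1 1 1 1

w1: s5 → s3 → s4 → s2 → s0 → s3 → s4 → s0 → s2 → s4 → s0 → s3 → s5 → s3 → s4 → s2 → s4 → s0  → end s0, rejected
w2: s5 → s3 → s5 → s3 → s5 → s4 → s0 → s3 → s5 → s4 → s0 → s2 → s0 → s3 → s4 → s2 → s4  → end s4, accepted
w3: s5 → s4 → s0 → s3 → s5 → s4 → s2 → s0 → s2 → s0 → s2 → s0 → s2 → s4 → s0 → s2 → s0 → s2 → s0  → end s0, rejected

w2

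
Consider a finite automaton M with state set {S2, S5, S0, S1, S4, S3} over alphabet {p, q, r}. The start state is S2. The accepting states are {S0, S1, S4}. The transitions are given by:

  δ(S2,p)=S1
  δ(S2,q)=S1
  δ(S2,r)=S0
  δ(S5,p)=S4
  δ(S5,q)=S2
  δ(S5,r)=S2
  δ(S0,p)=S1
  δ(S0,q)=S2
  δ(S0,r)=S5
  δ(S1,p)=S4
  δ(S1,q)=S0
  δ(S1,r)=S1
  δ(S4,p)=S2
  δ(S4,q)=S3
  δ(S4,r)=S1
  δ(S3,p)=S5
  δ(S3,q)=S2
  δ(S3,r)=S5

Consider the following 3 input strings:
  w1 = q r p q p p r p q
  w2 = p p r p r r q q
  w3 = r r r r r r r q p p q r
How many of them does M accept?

0

w1: S2 → S1 → S1 → S4 → S3 → S5 → S4 → S1 → S4 → S3  → end S3, rejected
w2: S2 → S1 → S4 → S1 → S4 → S1 → S1 → S0 → S2  → end S2, rejected
w3: S2 → S0 → S5 → S2 → S0 → S5 → S2 → S0 → S2 → S1 → S4 → S3 → S5  → end S5, rejected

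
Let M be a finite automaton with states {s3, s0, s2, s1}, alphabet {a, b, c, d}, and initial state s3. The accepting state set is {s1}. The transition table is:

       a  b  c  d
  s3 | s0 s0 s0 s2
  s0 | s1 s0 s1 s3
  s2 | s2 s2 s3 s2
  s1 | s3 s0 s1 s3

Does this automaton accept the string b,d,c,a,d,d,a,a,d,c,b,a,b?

No

s3 → s0 → s3 → s0 → s1 → s3 → s2 → s2 → s2 → s2 → s3 → s0 → s1 → s0
End state s0 is not accepting.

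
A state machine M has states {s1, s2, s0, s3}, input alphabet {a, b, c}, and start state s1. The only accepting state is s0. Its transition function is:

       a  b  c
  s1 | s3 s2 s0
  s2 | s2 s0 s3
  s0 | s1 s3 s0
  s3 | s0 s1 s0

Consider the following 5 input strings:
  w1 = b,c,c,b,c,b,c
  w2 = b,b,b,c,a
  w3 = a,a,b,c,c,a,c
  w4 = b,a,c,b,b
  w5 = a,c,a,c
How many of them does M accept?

w1:
  start at s1
  read 'b': s1 → s2
  read 'c': s2 → s3
  read 'c': s3 → s0
  read 'b': s0 → s3
  read 'c': s3 → s0
  read 'b': s0 → s3
  read 'c': s3 → s0
  end s0, accepted
w2:
  start at s1
  read 'b': s1 → s2
  read 'b': s2 → s0
  read 'b': s0 → s3
  read 'c': s3 → s0
  read 'a': s0 → s1
  end s1, rejected
w3:
  start at s1
  read 'a': s1 → s3
  read 'a': s3 → s0
  read 'b': s0 → s3
  read 'c': s3 → s0
  read 'c': s0 → s0
  read 'a': s0 → s1
  read 'c': s1 → s0
  end s0, accepted
w4:
  start at s1
  read 'b': s1 → s2
  read 'a': s2 → s2
  read 'c': s2 → s3
  read 'b': s3 → s1
  read 'b': s1 → s2
  end s2, rejected
w5:
  start at s1
  read 'a': s1 → s3
  read 'c': s3 → s0
  read 'a': s0 → s1
  read 'c': s1 → s0
  end s0, accepted

3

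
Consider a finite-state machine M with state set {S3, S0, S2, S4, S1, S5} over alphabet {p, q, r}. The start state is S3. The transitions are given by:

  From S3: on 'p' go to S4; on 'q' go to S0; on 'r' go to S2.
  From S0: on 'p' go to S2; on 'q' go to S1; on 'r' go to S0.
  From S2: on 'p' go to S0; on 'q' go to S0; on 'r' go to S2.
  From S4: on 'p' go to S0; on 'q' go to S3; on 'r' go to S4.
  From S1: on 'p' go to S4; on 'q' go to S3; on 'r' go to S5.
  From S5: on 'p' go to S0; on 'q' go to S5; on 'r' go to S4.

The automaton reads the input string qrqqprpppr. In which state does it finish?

Trace: S3 -q-> S0 -r-> S0 -q-> S1 -q-> S3 -p-> S4 -r-> S4 -p-> S0 -p-> S2 -p-> S0 -r-> S0

S0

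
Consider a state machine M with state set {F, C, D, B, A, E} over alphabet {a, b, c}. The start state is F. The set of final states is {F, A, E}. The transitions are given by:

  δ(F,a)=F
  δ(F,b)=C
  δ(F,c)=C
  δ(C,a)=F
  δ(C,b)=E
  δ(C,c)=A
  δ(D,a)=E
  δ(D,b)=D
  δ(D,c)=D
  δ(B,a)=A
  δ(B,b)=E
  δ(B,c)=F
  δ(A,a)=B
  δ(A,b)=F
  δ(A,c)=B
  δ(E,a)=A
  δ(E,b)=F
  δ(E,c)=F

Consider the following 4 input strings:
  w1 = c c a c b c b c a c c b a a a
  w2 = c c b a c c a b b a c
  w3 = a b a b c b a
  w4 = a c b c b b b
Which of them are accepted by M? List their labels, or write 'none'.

w1: Trace: F -c-> C -c-> A -a-> B -c-> F -b-> C -c-> A -b-> F -c-> C -a-> F -c-> C -c-> A -b-> F -a-> F -a-> F -a-> F  → end F, accepted
w2: Trace: F -c-> C -c-> A -b-> F -a-> F -c-> C -c-> A -a-> B -b-> E -b-> F -a-> F -c-> C  → end C, rejected
w3: Trace: F -a-> F -b-> C -a-> F -b-> C -c-> A -b-> F -a-> F  → end F, accepted
w4: Trace: F -a-> F -c-> C -b-> E -c-> F -b-> C -b-> E -b-> F  → end F, accepted

w1, w3, w4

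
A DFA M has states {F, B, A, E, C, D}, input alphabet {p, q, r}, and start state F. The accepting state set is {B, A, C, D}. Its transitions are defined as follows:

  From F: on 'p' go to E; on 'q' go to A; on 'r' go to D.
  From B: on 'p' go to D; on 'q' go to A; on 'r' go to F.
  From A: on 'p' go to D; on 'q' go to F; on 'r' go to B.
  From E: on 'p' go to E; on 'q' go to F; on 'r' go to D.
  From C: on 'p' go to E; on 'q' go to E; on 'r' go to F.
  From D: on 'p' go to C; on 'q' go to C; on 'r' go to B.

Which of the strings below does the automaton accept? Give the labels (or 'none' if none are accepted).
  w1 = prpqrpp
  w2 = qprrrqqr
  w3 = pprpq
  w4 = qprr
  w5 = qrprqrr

w1: Trace: F -p-> E -r-> D -p-> C -q-> E -r-> D -p-> C -p-> E  → end E, rejected
w2: Trace: F -q-> A -p-> D -r-> B -r-> F -r-> D -q-> C -q-> E -r-> D  → end D, accepted
w3: Trace: F -p-> E -p-> E -r-> D -p-> C -q-> E  → end E, rejected
w4: Trace: F -q-> A -p-> D -r-> B -r-> F  → end F, rejected
w5: Trace: F -q-> A -r-> B -p-> D -r-> B -q-> A -r-> B -r-> F  → end F, rejected

w2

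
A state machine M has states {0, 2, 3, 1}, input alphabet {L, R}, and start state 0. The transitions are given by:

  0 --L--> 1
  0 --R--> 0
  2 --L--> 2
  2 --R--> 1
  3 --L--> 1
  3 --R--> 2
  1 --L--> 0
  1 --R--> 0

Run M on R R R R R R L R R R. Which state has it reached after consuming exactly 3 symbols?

0

0 → 0 → 0 → 0
After 3 symbols: 0.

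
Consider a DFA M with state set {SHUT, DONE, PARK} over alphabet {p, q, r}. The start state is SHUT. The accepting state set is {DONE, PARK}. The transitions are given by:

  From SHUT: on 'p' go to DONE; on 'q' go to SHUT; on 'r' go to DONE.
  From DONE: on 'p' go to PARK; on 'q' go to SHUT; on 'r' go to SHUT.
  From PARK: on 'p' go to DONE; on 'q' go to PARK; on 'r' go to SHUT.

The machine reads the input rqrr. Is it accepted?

start at SHUT
read 'r': SHUT → DONE
read 'q': DONE → SHUT
read 'r': SHUT → DONE
read 'r': DONE → SHUT
End state SHUT is not accepting.

No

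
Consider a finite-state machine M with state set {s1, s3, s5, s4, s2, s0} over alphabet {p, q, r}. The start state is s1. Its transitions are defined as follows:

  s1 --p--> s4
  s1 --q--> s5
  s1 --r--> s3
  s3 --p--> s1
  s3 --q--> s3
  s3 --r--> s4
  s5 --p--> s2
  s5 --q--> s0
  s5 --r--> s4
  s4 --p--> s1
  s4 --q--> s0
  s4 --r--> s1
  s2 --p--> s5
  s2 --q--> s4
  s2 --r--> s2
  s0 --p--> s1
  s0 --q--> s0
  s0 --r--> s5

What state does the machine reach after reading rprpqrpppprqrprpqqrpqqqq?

s1 → s3 → s1 → s3 → s1 → s5 → s4 → s1 → s4 → s1 → s4 → s1 → s5 → s4 → s1 → s3 → s1 → s5 → s0 → s5 → s2 → s4 → s0 → s0 → s0

s0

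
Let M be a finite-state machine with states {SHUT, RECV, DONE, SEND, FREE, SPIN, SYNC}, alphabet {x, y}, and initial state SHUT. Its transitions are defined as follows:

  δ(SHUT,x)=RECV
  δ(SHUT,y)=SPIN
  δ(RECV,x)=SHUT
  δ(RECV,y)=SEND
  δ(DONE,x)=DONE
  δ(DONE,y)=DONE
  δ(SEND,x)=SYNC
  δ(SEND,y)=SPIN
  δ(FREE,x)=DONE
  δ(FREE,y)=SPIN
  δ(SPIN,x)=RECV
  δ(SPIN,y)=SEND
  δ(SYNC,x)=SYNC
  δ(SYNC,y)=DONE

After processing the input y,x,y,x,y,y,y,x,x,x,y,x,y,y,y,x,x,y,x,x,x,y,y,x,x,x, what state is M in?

DONE

SHUT → SPIN → RECV → SEND → SYNC → DONE → DONE → DONE → DONE → DONE → DONE → DONE → DONE → DONE → DONE → DONE → DONE → DONE → DONE → DONE → DONE → DONE → DONE → DONE → DONE → DONE → DONE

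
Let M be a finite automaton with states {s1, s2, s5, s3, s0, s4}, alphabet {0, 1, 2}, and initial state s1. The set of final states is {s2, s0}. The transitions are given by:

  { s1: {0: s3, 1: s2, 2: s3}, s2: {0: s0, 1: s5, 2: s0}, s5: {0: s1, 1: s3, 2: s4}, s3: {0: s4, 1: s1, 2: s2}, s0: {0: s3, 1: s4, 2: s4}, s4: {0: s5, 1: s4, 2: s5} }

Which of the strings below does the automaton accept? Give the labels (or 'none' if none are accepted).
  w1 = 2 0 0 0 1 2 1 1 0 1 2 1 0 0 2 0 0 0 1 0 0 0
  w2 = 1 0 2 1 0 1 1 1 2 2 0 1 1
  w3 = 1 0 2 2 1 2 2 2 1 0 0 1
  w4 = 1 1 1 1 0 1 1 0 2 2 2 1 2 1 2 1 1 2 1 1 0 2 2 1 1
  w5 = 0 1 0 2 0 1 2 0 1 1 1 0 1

w1: s1 → s3 → s4 → s5 → s1 → s2 → s0 → s4 → s4 → s5 → s3 → s2 → s5 → s1 → s3 → s2 → s0 → s3 → s4 → s4 → s5 → s1 → s3  → end s3, rejected
w2: s1 → s2 → s0 → s4 → s4 → s5 → s3 → s1 → s2 → s0 → s4 → s5 → s3 → s1  → end s1, rejected
w3: s1 → s2 → s0 → s4 → s5 → s3 → s2 → s0 → s4 → s4 → s5 → s1 → s2  → end s2, accepted
w4: s1 → s2 → s5 → s3 → s1 → s3 → s1 → s2 → s0 → s4 → s5 → s4 → s4 → s5 → s3 → s2 → s5 → s3 → s2 → s5 → s3 → s4 → s5 → s4 → s4 → s4  → end s4, rejected
w5: s1 → s3 → s1 → s3 → s2 → s0 → s4 → s5 → s1 → s2 → s5 → s3 → s4 → s4  → end s4, rejected

w3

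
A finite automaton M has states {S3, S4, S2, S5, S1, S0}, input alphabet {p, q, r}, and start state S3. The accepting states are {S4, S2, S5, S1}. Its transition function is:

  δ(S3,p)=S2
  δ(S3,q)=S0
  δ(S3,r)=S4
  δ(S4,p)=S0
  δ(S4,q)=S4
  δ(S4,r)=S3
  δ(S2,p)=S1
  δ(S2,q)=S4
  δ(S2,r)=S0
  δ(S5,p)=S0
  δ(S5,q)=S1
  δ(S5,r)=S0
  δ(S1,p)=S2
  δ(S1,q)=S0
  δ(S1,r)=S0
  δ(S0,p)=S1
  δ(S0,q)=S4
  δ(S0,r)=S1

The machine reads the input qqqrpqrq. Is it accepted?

S3 → S0 → S4 → S4 → S3 → S2 → S4 → S3 → S0
End state S0 is not accepting.

No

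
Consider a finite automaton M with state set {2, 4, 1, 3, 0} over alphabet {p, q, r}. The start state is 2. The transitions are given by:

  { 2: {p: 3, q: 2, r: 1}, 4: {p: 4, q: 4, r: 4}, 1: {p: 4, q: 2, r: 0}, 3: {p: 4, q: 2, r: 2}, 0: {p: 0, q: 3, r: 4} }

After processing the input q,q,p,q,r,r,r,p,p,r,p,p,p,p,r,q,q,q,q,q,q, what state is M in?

2 → 2 → 2 → 3 → 2 → 1 → 0 → 4 → 4 → 4 → 4 → 4 → 4 → 4 → 4 → 4 → 4 → 4 → 4 → 4 → 4 → 4

4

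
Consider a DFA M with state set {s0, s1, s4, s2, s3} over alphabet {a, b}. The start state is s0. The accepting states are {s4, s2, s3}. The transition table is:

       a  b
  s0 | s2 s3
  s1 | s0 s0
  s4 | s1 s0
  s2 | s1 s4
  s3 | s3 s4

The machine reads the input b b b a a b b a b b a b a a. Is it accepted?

Trace: s0 -b-> s3 -b-> s4 -b-> s0 -a-> s2 -a-> s1 -b-> s0 -b-> s3 -a-> s3 -b-> s4 -b-> s0 -a-> s2 -b-> s4 -a-> s1 -a-> s0
End state s0 is not accepting.

No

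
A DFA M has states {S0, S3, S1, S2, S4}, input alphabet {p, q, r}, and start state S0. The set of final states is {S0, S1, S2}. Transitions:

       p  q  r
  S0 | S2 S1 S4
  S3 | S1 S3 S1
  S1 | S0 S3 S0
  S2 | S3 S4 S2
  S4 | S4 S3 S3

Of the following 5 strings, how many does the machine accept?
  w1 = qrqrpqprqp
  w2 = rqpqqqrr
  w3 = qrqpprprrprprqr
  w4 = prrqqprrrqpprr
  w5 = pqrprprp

3

w1: S0 → S1 → S0 → S1 → S0 → S2 → S4 → S4 → S3 → S3 → S1  → end S1, accepted
w2: S0 → S4 → S3 → S1 → S3 → S3 → S3 → S1 → S0  → end S0, accepted
w3: S0 → S1 → S0 → S1 → S0 → S2 → S2 → S3 → S1 → S0 → S2 → S2 → S3 → S1 → S3 → S1  → end S1, accepted
w4: S0 → S2 → S2 → S2 → S4 → S3 → S1 → S0 → S4 → S3 → S3 → S1 → S0 → S4 → S3  → end S3, rejected
w5: S0 → S2 → S4 → S3 → S1 → S0 → S2 → S2 → S3  → end S3, rejected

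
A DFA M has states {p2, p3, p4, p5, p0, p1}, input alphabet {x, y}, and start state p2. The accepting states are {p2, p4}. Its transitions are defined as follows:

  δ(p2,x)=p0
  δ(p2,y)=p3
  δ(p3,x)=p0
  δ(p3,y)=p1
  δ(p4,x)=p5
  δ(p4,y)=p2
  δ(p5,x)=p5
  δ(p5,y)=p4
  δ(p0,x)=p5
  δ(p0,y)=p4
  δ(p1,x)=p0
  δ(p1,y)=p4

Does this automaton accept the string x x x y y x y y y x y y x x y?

Yes

p2 → p0 → p5 → p5 → p4 → p2 → p0 → p4 → p2 → p3 → p0 → p4 → p2 → p0 → p5 → p4
End state p4 is accepting.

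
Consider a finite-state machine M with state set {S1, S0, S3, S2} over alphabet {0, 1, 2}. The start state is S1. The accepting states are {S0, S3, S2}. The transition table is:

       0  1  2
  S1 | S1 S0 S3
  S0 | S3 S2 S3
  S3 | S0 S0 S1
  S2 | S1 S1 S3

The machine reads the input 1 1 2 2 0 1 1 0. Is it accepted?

S1 → S0 → S2 → S3 → S1 → S1 → S0 → S2 → S1
End state S1 is not accepting.

No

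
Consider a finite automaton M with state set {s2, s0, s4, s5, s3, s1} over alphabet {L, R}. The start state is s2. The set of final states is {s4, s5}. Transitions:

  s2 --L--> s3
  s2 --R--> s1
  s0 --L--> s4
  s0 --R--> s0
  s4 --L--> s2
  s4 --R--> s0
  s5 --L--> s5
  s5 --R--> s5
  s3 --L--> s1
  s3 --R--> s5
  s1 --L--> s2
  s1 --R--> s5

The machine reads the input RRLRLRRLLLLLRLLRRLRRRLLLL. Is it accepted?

s2 → s1 → s5 → s5 → s5 → s5 → s5 → s5 → s5 → s5 → s5 → s5 → s5 → s5 → s5 → s5 → s5 → s5 → s5 → s5 → s5 → s5 → s5 → s5 → s5 → s5
End state s5 is accepting.

Yes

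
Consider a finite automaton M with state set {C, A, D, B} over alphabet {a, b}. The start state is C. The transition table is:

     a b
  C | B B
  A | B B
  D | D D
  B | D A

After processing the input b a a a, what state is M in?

D

start at C
read 'b': C → B
read 'a': B → D
read 'a': D → D
read 'a': D → D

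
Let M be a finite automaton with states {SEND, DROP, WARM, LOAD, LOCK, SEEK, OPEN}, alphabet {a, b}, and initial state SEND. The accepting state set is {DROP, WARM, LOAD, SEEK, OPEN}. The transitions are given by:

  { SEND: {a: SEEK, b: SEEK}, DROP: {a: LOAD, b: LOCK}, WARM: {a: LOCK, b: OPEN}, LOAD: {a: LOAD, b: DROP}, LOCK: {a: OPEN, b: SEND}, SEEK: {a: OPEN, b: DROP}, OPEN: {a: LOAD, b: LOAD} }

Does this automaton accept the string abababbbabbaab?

Yes

start at SEND
read 'a': SEND → SEEK
read 'b': SEEK → DROP
read 'a': DROP → LOAD
read 'b': LOAD → DROP
read 'a': DROP → LOAD
read 'b': LOAD → DROP
read 'b': DROP → LOCK
read 'b': LOCK → SEND
read 'a': SEND → SEEK
read 'b': SEEK → DROP
read 'b': DROP → LOCK
read 'a': LOCK → OPEN
read 'a': OPEN → LOAD
read 'b': LOAD → DROP
End state DROP is accepting.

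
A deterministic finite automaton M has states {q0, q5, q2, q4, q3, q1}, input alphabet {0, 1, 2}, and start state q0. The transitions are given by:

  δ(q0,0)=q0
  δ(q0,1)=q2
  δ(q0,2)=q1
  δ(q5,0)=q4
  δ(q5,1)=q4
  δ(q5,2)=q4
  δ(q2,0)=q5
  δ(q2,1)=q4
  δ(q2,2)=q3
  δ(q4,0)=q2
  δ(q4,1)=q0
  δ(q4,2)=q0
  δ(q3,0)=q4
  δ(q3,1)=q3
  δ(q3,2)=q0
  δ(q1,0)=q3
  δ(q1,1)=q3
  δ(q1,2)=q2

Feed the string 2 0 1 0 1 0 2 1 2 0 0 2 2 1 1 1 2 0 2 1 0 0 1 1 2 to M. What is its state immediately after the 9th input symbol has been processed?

start at q0
read '2': q0 → q1
read '0': q1 → q3
read '1': q3 → q3
read '0': q3 → q4
read '1': q4 → q0
read '0': q0 → q0
read '2': q0 → q1
read '1': q1 → q3
read '2': q3 → q0
After 9 symbols: q0.

q0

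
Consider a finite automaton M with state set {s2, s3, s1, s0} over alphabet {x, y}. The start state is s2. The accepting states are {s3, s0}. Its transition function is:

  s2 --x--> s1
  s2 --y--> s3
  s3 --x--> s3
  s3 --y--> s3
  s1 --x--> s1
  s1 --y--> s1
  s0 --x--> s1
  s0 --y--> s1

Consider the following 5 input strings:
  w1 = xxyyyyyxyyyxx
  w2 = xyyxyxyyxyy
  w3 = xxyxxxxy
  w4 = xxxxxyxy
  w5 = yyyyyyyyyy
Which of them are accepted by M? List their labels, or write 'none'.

w5

w1:
  start at s2
  read 'x': s2 → s1
  read 'x': s1 → s1
  read 'y': s1 → s1
  read 'y': s1 → s1
  read 'y': s1 → s1
  read 'y': s1 → s1
  read 'y': s1 → s1
  read 'x': s1 → s1
  read 'y': s1 → s1
  read 'y': s1 → s1
  read 'y': s1 → s1
  read 'x': s1 → s1
  read 'x': s1 → s1
  end s1, rejected
w2:
  start at s2
  read 'x': s2 → s1
  read 'y': s1 → s1
  read 'y': s1 → s1
  read 'x': s1 → s1
  read 'y': s1 → s1
  read 'x': s1 → s1
  read 'y': s1 → s1
  read 'y': s1 → s1
  read 'x': s1 → s1
  read 'y': s1 → s1
  read 'y': s1 → s1
  end s1, rejected
w3:
  start at s2
  read 'x': s2 → s1
  read 'x': s1 → s1
  read 'y': s1 → s1
  read 'x': s1 → s1
  read 'x': s1 → s1
  read 'x': s1 → s1
  read 'x': s1 → s1
  read 'y': s1 → s1
  end s1, rejected
w4:
  start at s2
  read 'x': s2 → s1
  read 'x': s1 → s1
  read 'x': s1 → s1
  read 'x': s1 → s1
  read 'x': s1 → s1
  read 'y': s1 → s1
  read 'x': s1 → s1
  read 'y': s1 → s1
  end s1, rejected
w5:
  start at s2
  read 'y': s2 → s3
  read 'y': s3 → s3
  read 'y': s3 → s3
  read 'y': s3 → s3
  read 'y': s3 → s3
  read 'y': s3 → s3
  read 'y': s3 → s3
  read 'y': s3 → s3
  read 'y': s3 → s3
  read 'y': s3 → s3
  end s3, accepted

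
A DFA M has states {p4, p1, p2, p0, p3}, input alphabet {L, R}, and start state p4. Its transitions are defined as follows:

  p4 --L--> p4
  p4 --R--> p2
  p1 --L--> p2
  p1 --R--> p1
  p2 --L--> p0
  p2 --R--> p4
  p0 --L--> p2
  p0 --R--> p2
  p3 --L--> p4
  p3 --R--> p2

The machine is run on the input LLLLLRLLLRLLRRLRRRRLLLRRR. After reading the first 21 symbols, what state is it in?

p4 → p4 → p4 → p4 → p4 → p4 → p2 → p0 → p2 → p0 → p2 → p0 → p2 → p4 → p2 → p0 → p2 → p4 → p2 → p4 → p4 → p4
After 21 symbols: p4.

p4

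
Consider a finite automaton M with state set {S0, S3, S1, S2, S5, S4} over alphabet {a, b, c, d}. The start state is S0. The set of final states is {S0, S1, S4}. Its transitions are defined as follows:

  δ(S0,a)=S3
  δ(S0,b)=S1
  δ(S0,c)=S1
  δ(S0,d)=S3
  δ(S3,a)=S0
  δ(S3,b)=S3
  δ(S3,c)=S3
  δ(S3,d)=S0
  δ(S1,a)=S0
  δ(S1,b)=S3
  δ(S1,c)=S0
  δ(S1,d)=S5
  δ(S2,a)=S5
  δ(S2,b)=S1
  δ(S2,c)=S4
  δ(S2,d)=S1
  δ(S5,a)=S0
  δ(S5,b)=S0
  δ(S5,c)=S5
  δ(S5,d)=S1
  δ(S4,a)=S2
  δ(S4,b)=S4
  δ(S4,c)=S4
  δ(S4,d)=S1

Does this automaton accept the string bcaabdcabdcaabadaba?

Yes

S0 → S1 → S0 → S3 → S0 → S1 → S5 → S5 → S0 → S1 → S5 → S5 → S0 → S3 → S3 → S0 → S3 → S0 → S1 → S0
End state S0 is accepting.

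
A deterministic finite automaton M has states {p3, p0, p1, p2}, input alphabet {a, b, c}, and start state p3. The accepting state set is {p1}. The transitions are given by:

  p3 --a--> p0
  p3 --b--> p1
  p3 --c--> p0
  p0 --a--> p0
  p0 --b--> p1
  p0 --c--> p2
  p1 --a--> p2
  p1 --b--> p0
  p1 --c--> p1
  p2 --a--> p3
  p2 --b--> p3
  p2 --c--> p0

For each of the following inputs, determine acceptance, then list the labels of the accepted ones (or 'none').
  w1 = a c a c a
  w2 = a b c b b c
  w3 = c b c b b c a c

w2

w1:
  start at p3
  read 'a': p3 → p0
  read 'c': p0 → p2
  read 'a': p2 → p3
  read 'c': p3 → p0
  read 'a': p0 → p0
  end p0, rejected
w2:
  start at p3
  read 'a': p3 → p0
  read 'b': p0 → p1
  read 'c': p1 → p1
  read 'b': p1 → p0
  read 'b': p0 → p1
  read 'c': p1 → p1
  end p1, accepted
w3:
  start at p3
  read 'c': p3 → p0
  read 'b': p0 → p1
  read 'c': p1 → p1
  read 'b': p1 → p0
  read 'b': p0 → p1
  read 'c': p1 → p1
  read 'a': p1 → p2
  read 'c': p2 → p0
  end p0, rejected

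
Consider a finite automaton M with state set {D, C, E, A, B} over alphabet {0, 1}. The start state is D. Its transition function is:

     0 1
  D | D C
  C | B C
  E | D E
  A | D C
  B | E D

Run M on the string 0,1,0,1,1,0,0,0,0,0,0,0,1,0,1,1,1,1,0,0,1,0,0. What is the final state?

D

Trace: D -0-> D -1-> C -0-> B -1-> D -1-> C -0-> B -0-> E -0-> D -0-> D -0-> D -0-> D -0-> D -1-> C -0-> B -1-> D -1-> C -1-> C -1-> C -0-> B -0-> E -1-> E -0-> D -0-> D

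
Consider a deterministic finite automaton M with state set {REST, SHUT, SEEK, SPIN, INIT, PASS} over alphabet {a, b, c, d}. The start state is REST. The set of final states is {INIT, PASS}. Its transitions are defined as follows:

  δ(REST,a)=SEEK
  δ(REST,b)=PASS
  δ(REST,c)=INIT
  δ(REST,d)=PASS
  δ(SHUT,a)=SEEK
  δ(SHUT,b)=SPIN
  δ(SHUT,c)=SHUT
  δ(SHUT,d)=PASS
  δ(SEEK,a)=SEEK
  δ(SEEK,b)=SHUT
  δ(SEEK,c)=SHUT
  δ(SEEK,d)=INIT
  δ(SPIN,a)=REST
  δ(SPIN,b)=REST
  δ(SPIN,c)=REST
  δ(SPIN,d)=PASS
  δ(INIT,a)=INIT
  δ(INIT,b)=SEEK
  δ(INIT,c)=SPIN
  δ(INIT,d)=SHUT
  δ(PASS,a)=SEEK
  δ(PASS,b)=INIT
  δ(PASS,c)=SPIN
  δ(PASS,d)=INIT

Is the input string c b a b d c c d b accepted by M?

start at REST
read 'c': REST → INIT
read 'b': INIT → SEEK
read 'a': SEEK → SEEK
read 'b': SEEK → SHUT
read 'd': SHUT → PASS
read 'c': PASS → SPIN
read 'c': SPIN → REST
read 'd': REST → PASS
read 'b': PASS → INIT
End state INIT is accepting.

Yes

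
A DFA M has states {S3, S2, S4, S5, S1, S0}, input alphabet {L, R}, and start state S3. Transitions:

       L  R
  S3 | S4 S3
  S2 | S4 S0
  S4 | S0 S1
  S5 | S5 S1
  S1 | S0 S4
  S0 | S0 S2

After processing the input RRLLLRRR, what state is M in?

S2

start at S3
read 'R': S3 → S3
read 'R': S3 → S3
read 'L': S3 → S4
read 'L': S4 → S0
read 'L': S0 → S0
read 'R': S0 → S2
read 'R': S2 → S0
read 'R': S0 → S2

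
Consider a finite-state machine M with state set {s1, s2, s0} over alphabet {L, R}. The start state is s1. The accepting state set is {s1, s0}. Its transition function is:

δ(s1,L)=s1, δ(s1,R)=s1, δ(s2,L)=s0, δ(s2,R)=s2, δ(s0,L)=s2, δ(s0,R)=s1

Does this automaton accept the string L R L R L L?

start at s1
read 'L': s1 → s1
read 'R': s1 → s1
read 'L': s1 → s1
read 'R': s1 → s1
read 'L': s1 → s1
read 'L': s1 → s1
End state s1 is accepting.

Yes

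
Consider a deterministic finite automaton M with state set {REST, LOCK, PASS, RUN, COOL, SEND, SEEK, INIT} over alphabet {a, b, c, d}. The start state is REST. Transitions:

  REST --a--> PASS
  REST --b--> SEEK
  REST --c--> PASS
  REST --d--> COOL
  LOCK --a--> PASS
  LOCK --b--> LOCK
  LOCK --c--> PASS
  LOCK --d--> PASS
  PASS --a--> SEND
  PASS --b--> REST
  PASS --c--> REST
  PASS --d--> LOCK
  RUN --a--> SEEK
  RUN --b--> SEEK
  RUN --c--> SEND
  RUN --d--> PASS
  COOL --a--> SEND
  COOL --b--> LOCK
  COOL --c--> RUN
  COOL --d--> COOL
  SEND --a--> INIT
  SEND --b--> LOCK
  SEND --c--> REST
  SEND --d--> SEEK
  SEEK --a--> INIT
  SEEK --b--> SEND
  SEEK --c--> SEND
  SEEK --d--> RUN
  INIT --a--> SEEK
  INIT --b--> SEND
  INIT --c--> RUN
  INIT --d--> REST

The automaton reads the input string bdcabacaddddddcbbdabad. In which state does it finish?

REST → SEEK → RUN → SEND → INIT → SEND → INIT → RUN → SEEK → RUN → PASS → LOCK → PASS → LOCK → PASS → REST → SEEK → SEND → SEEK → INIT → SEND → INIT → REST

REST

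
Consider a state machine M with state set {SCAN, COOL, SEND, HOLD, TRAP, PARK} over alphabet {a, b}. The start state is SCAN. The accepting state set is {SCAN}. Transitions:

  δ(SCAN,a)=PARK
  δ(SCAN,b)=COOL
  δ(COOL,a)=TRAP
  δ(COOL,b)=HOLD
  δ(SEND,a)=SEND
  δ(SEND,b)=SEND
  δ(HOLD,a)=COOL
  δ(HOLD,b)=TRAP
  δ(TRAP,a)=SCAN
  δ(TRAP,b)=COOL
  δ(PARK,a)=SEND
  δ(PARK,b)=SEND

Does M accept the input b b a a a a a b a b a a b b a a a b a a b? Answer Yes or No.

start at SCAN
read 'b': SCAN → COOL
read 'b': COOL → HOLD
read 'a': HOLD → COOL
read 'a': COOL → TRAP
read 'a': TRAP → SCAN
read 'a': SCAN → PARK
read 'a': PARK → SEND
read 'b': SEND → SEND
read 'a': SEND → SEND
read 'b': SEND → SEND
read 'a': SEND → SEND
read 'a': SEND → SEND
read 'b': SEND → SEND
read 'b': SEND → SEND
read 'a': SEND → SEND
read 'a': SEND → SEND
read 'a': SEND → SEND
read 'b': SEND → SEND
read 'a': SEND → SEND
read 'a': SEND → SEND
read 'b': SEND → SEND
End state SEND is not accepting.

No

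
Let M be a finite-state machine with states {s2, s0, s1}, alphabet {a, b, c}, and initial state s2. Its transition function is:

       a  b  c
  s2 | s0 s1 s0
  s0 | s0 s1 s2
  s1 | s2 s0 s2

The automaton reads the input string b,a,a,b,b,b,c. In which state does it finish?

s2 → s1 → s2 → s0 → s1 → s0 → s1 → s2

s2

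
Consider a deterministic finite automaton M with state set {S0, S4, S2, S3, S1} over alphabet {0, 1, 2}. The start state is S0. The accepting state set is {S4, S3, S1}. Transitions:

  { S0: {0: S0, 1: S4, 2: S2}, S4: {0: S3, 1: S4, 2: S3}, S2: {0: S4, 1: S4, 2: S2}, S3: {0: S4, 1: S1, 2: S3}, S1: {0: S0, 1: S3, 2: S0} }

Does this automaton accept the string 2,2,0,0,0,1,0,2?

Trace: S0 -2-> S2 -2-> S2 -0-> S4 -0-> S3 -0-> S4 -1-> S4 -0-> S3 -2-> S3
End state S3 is accepting.

Yes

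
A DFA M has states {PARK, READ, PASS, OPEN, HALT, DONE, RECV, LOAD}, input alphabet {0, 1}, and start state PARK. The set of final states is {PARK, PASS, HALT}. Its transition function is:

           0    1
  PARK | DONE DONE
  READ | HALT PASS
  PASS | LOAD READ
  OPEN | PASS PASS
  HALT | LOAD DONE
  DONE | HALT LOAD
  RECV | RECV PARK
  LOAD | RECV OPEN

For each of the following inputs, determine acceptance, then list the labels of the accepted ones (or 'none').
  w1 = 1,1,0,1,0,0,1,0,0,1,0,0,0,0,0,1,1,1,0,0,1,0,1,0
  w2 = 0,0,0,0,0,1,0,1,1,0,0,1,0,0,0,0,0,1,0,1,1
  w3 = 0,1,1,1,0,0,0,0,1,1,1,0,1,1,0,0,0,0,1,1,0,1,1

none

w1:
  start at PARK
  read '1': PARK → DONE
  read '1': DONE → LOAD
  read '0': LOAD → RECV
  read '1': RECV → PARK
  read '0': PARK → DONE
  read '0': DONE → HALT
  read '1': HALT → DONE
  read '0': DONE → HALT
  read '0': HALT → LOAD
  read '1': LOAD → OPEN
  read '0': OPEN → PASS
  read '0': PASS → LOAD
  read '0': LOAD → RECV
  read '0': RECV → RECV
  read '0': RECV → RECV
  read '1': RECV → PARK
  read '1': PARK → DONE
  read '1': DONE → LOAD
  read '0': LOAD → RECV
  read '0': RECV → RECV
  read '1': RECV → PARK
  read '0': PARK → DONE
  read '1': DONE → LOAD
  read '0': LOAD → RECV
  end RECV, rejected
w2:
  start at PARK
  read '0': PARK → DONE
  read '0': DONE → HALT
  read '0': HALT → LOAD
  read '0': LOAD → RECV
  read '0': RECV → RECV
  read '1': RECV → PARK
  read '0': PARK → DONE
  read '1': DONE → LOAD
  read '1': LOAD → OPEN
  read '0': OPEN → PASS
  read '0': PASS → LOAD
  read '1': LOAD → OPEN
  read '0': OPEN → PASS
  read '0': PASS → LOAD
  read '0': LOAD → RECV
  read '0': RECV → RECV
  read '0': RECV → RECV
  read '1': RECV → PARK
  read '0': PARK → DONE
  read '1': DONE → LOAD
  read '1': LOAD → OPEN
  end OPEN, rejected
w3:
  start at PARK
  read '0': PARK → DONE
  read '1': DONE → LOAD
  read '1': LOAD → OPEN
  read '1': OPEN → PASS
  read '0': PASS → LOAD
  read '0': LOAD → RECV
  read '0': RECV → RECV
  read '0': RECV → RECV
  read '1': RECV → PARK
  read '1': PARK → DONE
  read '1': DONE → LOAD
  read '0': LOAD → RECV
  read '1': RECV → PARK
  read '1': PARK → DONE
  read '0': DONE → HALT
  read '0': HALT → LOAD
  read '0': LOAD → RECV
  read '0': RECV → RECV
  read '1': RECV → PARK
  read '1': PARK → DONE
  read '0': DONE → HALT
  read '1': HALT → DONE
  read '1': DONE → LOAD
  end LOAD, rejected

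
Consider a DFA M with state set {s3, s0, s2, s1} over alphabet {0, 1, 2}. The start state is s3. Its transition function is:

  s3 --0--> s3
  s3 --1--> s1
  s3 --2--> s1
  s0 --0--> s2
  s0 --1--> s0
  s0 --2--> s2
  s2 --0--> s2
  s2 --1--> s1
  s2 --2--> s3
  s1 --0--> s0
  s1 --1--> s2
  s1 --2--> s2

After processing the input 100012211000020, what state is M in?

start at s3
read '1': s3 → s1
read '0': s1 → s0
read '0': s0 → s2
read '0': s2 → s2
read '1': s2 → s1
read '2': s1 → s2
read '2': s2 → s3
read '1': s3 → s1
read '1': s1 → s2
read '0': s2 → s2
read '0': s2 → s2
read '0': s2 → s2
read '0': s2 → s2
read '2': s2 → s3
read '0': s3 → s3

s3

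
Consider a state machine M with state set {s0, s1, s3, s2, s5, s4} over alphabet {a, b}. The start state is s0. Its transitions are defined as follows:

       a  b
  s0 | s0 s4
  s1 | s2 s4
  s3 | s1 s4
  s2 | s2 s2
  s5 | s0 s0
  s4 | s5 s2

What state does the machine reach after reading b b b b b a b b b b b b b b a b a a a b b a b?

Trace: s0 -b-> s4 -b-> s2 -b-> s2 -b-> s2 -b-> s2 -a-> s2 -b-> s2 -b-> s2 -b-> s2 -b-> s2 -b-> s2 -b-> s2 -b-> s2 -b-> s2 -a-> s2 -b-> s2 -a-> s2 -a-> s2 -a-> s2 -b-> s2 -b-> s2 -a-> s2 -b-> s2

s2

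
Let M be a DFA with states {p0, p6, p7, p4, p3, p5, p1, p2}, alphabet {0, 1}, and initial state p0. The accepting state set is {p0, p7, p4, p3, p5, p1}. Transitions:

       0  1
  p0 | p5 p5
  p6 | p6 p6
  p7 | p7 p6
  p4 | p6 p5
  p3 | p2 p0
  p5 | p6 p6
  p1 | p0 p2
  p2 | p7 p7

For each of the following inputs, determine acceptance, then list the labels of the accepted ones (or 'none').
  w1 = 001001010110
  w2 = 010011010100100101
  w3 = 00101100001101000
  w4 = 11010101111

none

w1:
  start at p0
  read '0': p0 → p5
  read '0': p5 → p6
  read '1': p6 → p6
  read '0': p6 → p6
  read '0': p6 → p6
  read '1': p6 → p6
  read '0': p6 → p6
  read '1': p6 → p6
  read '0': p6 → p6
  read '1': p6 → p6
  read '1': p6 → p6
  read '0': p6 → p6
  end p6, rejected
w2:
  start at p0
  read '0': p0 → p5
  read '1': p5 → p6
  read '0': p6 → p6
  read '0': p6 → p6
  read '1': p6 → p6
  read '1': p6 → p6
  read '0': p6 → p6
  read '1': p6 → p6
  read '0': p6 → p6
  read '1': p6 → p6
  read '0': p6 → p6
  read '0': p6 → p6
  read '1': p6 → p6
  read '0': p6 → p6
  read '0': p6 → p6
  read '1': p6 → p6
  read '0': p6 → p6
  read '1': p6 → p6
  end p6, rejected
w3:
  start at p0
  read '0': p0 → p5
  read '0': p5 → p6
  read '1': p6 → p6
  read '0': p6 → p6
  read '1': p6 → p6
  read '1': p6 → p6
  read '0': p6 → p6
  read '0': p6 → p6
  read '0': p6 → p6
  read '0': p6 → p6
  read '1': p6 → p6
  read '1': p6 → p6
  read '0': p6 → p6
  read '1': p6 → p6
  read '0': p6 → p6
  read '0': p6 → p6
  read '0': p6 → p6
  end p6, rejected
w4:
  start at p0
  read '1': p0 → p5
  read '1': p5 → p6
  read '0': p6 → p6
  read '1': p6 → p6
  read '0': p6 → p6
  read '1': p6 → p6
  read '0': p6 → p6
  read '1': p6 → p6
  read '1': p6 → p6
  read '1': p6 → p6
  read '1': p6 → p6
  end p6, rejected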